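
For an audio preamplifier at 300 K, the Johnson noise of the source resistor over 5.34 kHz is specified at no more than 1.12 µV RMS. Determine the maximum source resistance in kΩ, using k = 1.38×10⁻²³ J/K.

Johnson–Nyquist: V_n = √(4kTRB) ⇒ R = V_n² / (4kTB)
4kTB = 4 × 1.38×10⁻²³ × 300 × 5.34×10³ = 8.84×10⁻¹⁷
R = (1.12×10⁻⁶)² / 8.84×10⁻¹⁷ = 1.42×10⁴ Ω = 14.2 kΩ

14.2 kΩ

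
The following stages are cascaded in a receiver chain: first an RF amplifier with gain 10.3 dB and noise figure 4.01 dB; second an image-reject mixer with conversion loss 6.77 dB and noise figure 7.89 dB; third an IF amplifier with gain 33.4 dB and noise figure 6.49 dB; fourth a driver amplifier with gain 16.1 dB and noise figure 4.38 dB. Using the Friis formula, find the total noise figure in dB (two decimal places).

6.56 dB

Convert to linear (a loss of L dB is a gain of −L dB): F_i = 10^(NF_i/10), G_i = 10^(G_i,dB/10)
  Stage 1: F_1 = 10^(4.01/10) = 2.518, G_1 = 10^(10.3/10) = 10.72
  Stage 2: F_2 = 10^(7.89/10) = 6.152, G_2 = 10^(−6.77/10) = 0.2104
  Stage 3: F_3 = 10^(6.49/10) = 4.457, G_3 = 10^(33.4/10) = 2188
  Stage 4: F_4 = 10^(4.38/10) = 2.742, G_4 = 10^(16.1/10) = 40.74
Friis cascade:
  F = 2.518 + (6.152 − 1)/10.72 + (4.457 − 1)/2.254 + (2.742 − 1)/4932 = 4.532
NF = 10 log₁₀(4.532) = 6.56 dB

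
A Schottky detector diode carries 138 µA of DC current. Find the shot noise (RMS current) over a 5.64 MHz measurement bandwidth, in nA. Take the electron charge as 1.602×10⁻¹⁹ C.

15.8 nA

I_n = √(2qI·B)
2qI·B = 2 × 1.602×10⁻¹⁹ × 1.38×10⁻⁴ × 5.64×10⁶ = 2.49×10⁻¹⁶ A²
I_n = √(2.49×10⁻¹⁶) = 1.58×10⁻⁸ A = 15.8 nA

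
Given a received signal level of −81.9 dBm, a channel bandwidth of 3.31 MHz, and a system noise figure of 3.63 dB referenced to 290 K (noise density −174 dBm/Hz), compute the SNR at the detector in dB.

23.3 dB

Noise floor: N = −174 + 10 log₁₀(B) + NF
10 log₁₀(3.31×10⁶) = 65.2 dB
N = −174 + 65.2 + 3.63 = −105.17 dBm
SNR = P_sig − N = −81.9 − (−105.17) = 23.27 dB → 23.3 dB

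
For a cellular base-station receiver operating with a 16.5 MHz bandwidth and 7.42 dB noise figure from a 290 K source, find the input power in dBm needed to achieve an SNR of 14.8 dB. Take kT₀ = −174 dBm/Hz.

Sensitivity = −174 + 10 log₁₀(B) + NF + SNR_min
= −174 + 72.17 + 7.42 + 14.8
= −79.61 dBm → −79.6 dBm

−79.6 dBm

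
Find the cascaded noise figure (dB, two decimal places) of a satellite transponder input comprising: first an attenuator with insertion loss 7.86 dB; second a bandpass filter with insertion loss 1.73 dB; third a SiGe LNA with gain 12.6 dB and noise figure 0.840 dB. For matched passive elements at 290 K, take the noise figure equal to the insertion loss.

10.43 dB

Convert to linear (a loss of L dB is a gain of −L dB): F_i = 10^(NF_i/10), G_i = 10^(G_i,dB/10)
  Stage 1: F_1 = 10^(7.86/10) = 6.109, G_1 = 10^(−7.86/10) = 0.1637
  Stage 2: F_2 = 10^(1.73/10) = 1.489, G_2 = 10^(−1.73/10) = 0.6714
  Stage 3: F_3 = 10^(0.840/10) = 1.213, G_3 = 10^(12.6/10) = 18.20
Friis cascade:
  F = 6.109 + (1.489 − 1)/0.1637 + (1.213 − 1)/0.1099 = 11.04
NF = 10 log₁₀(11.04) = 10.43 dB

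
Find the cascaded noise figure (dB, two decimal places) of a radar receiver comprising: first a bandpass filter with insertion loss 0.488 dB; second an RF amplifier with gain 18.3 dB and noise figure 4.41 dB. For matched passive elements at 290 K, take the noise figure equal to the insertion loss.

4.90 dB

Convert to linear (a loss of L dB is a gain of −L dB): F_i = 10^(NF_i/10), G_i = 10^(G_i,dB/10)
  Stage 1: F_1 = 10^(0.488/10) = 1.119, G_1 = 10^(−0.488/10) = 0.8937
  Stage 2: F_2 = 10^(4.41/10) = 2.761, G_2 = 10^(18.3/10) = 67.61
Friis cascade:
  F = 1.119 + (2.761 − 1)/0.8937 = 3.089
NF = 10 log₁₀(3.089) = 4.90 dB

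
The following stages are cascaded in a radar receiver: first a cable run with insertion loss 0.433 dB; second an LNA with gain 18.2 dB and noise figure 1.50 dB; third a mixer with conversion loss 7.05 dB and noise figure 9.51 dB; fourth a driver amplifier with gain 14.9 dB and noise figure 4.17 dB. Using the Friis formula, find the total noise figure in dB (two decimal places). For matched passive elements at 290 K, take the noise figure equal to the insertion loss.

2.62 dB

Convert to linear (a loss of L dB is a gain of −L dB): F_i = 10^(NF_i/10), G_i = 10^(G_i,dB/10)
  Stage 1: F_1 = 10^(0.433/10) = 1.105, G_1 = 10^(−0.433/10) = 0.9051
  Stage 2: F_2 = 10^(1.50/10) = 1.413, G_2 = 10^(18.2/10) = 66.07
  Stage 3: F_3 = 10^(9.51/10) = 8.933, G_3 = 10^(−7.05/10) = 0.1972
  Stage 4: F_4 = 10^(4.17/10) = 2.612, G_4 = 10^(14.9/10) = 30.90
Friis cascade:
  F = 1.105 + (1.413 − 1)/0.9051 + (8.933 − 1)/59.80 + (2.612 − 1)/11.80 = 1.830
NF = 10 log₁₀(1.830) = 2.62 dB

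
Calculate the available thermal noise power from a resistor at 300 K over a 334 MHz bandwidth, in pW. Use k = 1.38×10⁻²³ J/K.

1.38 pW

P_n = kTB = 1.38×10⁻²³ × 300 × 3.34×10⁸ = 1.38×10⁻¹² W = 1.38 pW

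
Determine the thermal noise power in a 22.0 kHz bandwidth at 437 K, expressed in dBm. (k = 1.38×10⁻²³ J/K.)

−128.8 dBm

P_n = kTB = 1.38×10⁻²³ × 437 × 2.20×10⁴ = 1.33×10⁻¹⁶ W
In dBm: 10 log₁₀(1.33×10⁻¹⁶ / 10⁻³) = −128.8 dBm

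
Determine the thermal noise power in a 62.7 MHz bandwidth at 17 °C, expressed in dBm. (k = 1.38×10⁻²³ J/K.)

−96.0 dBm

T = 17 °C + 273.15 = 290.15 K
P_n = kTB = 1.38×10⁻²³ × 290.15 × 6.27×10⁷ = 2.51×10⁻¹³ W
In dBm: 10 log₁₀(2.51×10⁻¹³ / 10⁻³) = −96.0 dBm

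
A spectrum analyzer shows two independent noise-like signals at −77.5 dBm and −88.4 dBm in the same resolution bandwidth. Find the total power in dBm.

−77.2 dBm

Convert to linear, add, convert back:
P₁ = 1.78×10⁻¹¹ W, P₂ = 1.45×10⁻¹² W
P_tot = 1.92×10⁻¹¹ W → 10 log₁₀(P_tot / 10⁻³) = −77.2 dBm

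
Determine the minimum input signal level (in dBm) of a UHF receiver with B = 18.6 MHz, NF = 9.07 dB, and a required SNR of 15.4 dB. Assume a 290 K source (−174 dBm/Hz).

Sensitivity = −174 + 10 log₁₀(B) + NF + SNR_min
= −174 + 72.7 + 9.07 + 15.4
= −76.83 dBm → −76.8 dBm

−76.8 dBm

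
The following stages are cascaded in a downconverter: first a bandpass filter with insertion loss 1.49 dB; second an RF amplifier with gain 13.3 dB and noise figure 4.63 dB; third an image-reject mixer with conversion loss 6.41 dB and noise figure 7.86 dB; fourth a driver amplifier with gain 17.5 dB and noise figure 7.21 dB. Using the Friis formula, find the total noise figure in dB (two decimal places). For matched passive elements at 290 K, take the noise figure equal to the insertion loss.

Convert to linear (a loss of L dB is a gain of −L dB): F_i = 10^(NF_i/10), G_i = 10^(G_i,dB/10)
  Stage 1: F_1 = 10^(1.49/10) = 1.409, G_1 = 10^(−1.49/10) = 0.7096
  Stage 2: F_2 = 10^(4.63/10) = 2.904, G_2 = 10^(13.3/10) = 21.38
  Stage 3: F_3 = 10^(7.86/10) = 6.109, G_3 = 10^(−6.41/10) = 0.2286
  Stage 4: F_4 = 10^(7.21/10) = 5.260, G_4 = 10^(17.5/10) = 56.23
Friis cascade:
  F = 1.409 + (2.904 − 1)/0.7096 + (6.109 − 1)/15.17 + (5.260 − 1)/3.467 = 5.658
NF = 10 log₁₀(5.658) = 7.53 dB

7.53 dB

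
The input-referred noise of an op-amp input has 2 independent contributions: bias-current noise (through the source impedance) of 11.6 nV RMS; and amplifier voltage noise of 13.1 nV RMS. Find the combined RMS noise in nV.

17.5 nV

Uncorrelated sources add in power (mean-square): V_tot = √(ΣV_i²)
V_tot = √[(1.16×10⁻⁸)² + (1.31×10⁻⁸)²] = 1.75×10⁻⁸ V = 17.5 nV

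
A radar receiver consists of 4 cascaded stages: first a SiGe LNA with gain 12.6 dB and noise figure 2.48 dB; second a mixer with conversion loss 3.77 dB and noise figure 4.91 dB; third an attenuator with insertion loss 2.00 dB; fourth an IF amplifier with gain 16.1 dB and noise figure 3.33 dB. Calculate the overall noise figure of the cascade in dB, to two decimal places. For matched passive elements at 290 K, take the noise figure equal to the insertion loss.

3.43 dB

Convert to linear (a loss of L dB is a gain of −L dB): F_i = 10^(NF_i/10), G_i = 10^(G_i,dB/10)
  Stage 1: F_1 = 10^(2.48/10) = 1.770, G_1 = 10^(12.6/10) = 18.20
  Stage 2: F_2 = 10^(4.91/10) = 3.097, G_2 = 10^(−3.77/10) = 0.4198
  Stage 3: F_3 = 10^(2.00/10) = 1.585, G_3 = 10^(−2.00/10) = 0.6310
  Stage 4: F_4 = 10^(3.33/10) = 2.153, G_4 = 10^(16.1/10) = 40.74
Friis cascade:
  F = 1.770 + (3.097 − 1)/18.20 + (1.585 − 1)/7.638 + (2.153 − 1)/4.819 = 2.201
NF = 10 log₁₀(2.201) = 3.43 dB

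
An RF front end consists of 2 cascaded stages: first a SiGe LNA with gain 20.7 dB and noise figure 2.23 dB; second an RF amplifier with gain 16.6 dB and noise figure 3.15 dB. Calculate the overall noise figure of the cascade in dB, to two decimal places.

Convert to linear (a loss of L dB is a gain of −L dB): F_i = 10^(NF_i/10), G_i = 10^(G_i,dB/10)
  Stage 1: F_1 = 10^(2.23/10) = 1.671, G_1 = 10^(20.7/10) = 117.5
  Stage 2: F_2 = 10^(3.15/10) = 2.065, G_2 = 10^(16.6/10) = 45.71
Friis cascade:
  F = 1.671 + (2.065 − 1)/117.5 = 1.680
NF = 10 log₁₀(1.680) = 2.25 dB

2.25 dB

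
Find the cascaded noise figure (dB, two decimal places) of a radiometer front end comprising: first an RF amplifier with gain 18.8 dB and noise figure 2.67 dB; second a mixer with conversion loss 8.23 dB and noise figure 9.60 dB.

2.91 dB

Convert to linear (a loss of L dB is a gain of −L dB): F_i = 10^(NF_i/10), G_i = 10^(G_i,dB/10)
  Stage 1: F_1 = 10^(2.67/10) = 1.849, G_1 = 10^(18.8/10) = 75.86
  Stage 2: F_2 = 10^(9.60/10) = 9.120, G_2 = 10^(−8.23/10) = 0.1503
Friis cascade:
  F = 1.849 + (9.120 − 1)/75.86 = 1.956
NF = 10 log₁₀(1.956) = 2.91 dB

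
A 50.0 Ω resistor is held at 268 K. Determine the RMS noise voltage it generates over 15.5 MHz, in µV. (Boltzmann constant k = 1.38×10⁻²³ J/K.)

V_n = √(4kTRB)
4kTRB = 4 × 1.38×10⁻²³ × 268 × 5.00×10¹ × 1.55×10⁷ = 1.15×10⁻¹¹ V²
V_n = √(1.15×10⁻¹¹) = 3.39×10⁻⁶ V = 3.39 µV

3.39 µV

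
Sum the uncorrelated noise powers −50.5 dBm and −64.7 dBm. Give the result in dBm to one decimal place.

−50.3 dBm

Convert to linear, add, convert back:
P₁ = 8.91×10⁻⁹ W, P₂ = 3.39×10⁻¹⁰ W
P_tot = 9.25×10⁻⁹ W → 10 log₁₀(P_tot / 10⁻³) = −50.3 dBm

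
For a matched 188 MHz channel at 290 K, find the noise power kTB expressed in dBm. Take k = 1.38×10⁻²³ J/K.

P_n = kTB = 1.38×10⁻²³ × 290 × 1.88×10⁸ = 7.52×10⁻¹³ W
In dBm: 10 log₁₀(7.52×10⁻¹³ / 10⁻³) = −91.2 dBm

−91.2 dBm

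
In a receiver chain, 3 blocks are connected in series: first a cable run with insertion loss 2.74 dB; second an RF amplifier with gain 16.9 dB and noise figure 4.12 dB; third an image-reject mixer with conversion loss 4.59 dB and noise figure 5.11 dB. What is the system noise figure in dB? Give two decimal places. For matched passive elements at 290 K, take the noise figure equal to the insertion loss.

6.94 dB

Convert to linear (a loss of L dB is a gain of −L dB): F_i = 10^(NF_i/10), G_i = 10^(G_i,dB/10)
  Stage 1: F_1 = 10^(2.74/10) = 1.879, G_1 = 10^(−2.74/10) = 0.5321
  Stage 2: F_2 = 10^(4.12/10) = 2.582, G_2 = 10^(16.9/10) = 48.98
  Stage 3: F_3 = 10^(5.11/10) = 3.243, G_3 = 10^(−4.59/10) = 0.3475
Friis cascade:
  F = 1.879 + (2.582 − 1)/0.5321 + (3.243 − 1)/26.06 = 4.939
NF = 10 log₁₀(4.939) = 6.94 dB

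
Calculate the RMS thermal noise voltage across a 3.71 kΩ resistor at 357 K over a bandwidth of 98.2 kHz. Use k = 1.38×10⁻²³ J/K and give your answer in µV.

2.68 µV

V_n = √(4kTRB)
4kTRB = 4 × 1.38×10⁻²³ × 357 × 3.71×10³ × 9.82×10⁴ = 7.18×10⁻¹² V²
V_n = √(7.18×10⁻¹²) = 2.68×10⁻⁶ V = 2.68 µV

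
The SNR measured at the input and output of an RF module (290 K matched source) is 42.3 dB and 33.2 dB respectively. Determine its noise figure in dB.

9.1 dB

NF (dB) = SNR_in(dB) − SNR_out(dB) when the source is at T₀
NF = 42.3 − 33.2 = 9.1 dB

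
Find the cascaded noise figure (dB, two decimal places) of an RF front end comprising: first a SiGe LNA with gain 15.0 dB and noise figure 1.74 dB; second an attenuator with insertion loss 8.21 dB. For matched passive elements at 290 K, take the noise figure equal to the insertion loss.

2.23 dB

Convert to linear (a loss of L dB is a gain of −L dB): F_i = 10^(NF_i/10), G_i = 10^(G_i,dB/10)
  Stage 1: F_1 = 10^(1.74/10) = 1.493, G_1 = 10^(15.0/10) = 31.62
  Stage 2: F_2 = 10^(8.21/10) = 6.622, G_2 = 10^(−8.21/10) = 0.1510
Friis cascade:
  F = 1.493 + (6.622 − 1)/31.62 = 1.671
NF = 10 log₁₀(1.671) = 2.23 dB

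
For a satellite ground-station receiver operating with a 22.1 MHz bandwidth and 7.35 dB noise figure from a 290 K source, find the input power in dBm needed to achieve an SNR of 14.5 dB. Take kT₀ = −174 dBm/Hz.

−78.7 dBm

Sensitivity = −174 + 10 log₁₀(B) + NF + SNR_min
= −174 + 73.44 + 7.35 + 14.5
= −78.71 dBm → −78.7 dBm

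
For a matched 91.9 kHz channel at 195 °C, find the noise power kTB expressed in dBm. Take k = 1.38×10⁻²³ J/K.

T = 195 °C + 273.15 = 468.15 K
P_n = kTB = 1.38×10⁻²³ × 468.15 × 9.19×10⁴ = 5.94×10⁻¹⁶ W
In dBm: 10 log₁₀(5.94×10⁻¹⁶ / 10⁻³) = −122.3 dBm

−122.3 dBm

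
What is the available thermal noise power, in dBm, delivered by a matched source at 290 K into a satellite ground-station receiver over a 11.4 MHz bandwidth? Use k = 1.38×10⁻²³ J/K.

P_n = kTB = 1.38×10⁻²³ × 290 × 1.14×10⁷ = 4.56×10⁻¹⁴ W
In dBm: 10 log₁₀(4.56×10⁻¹⁴ / 10⁻³) = −103.4 dBm

−103.4 dBm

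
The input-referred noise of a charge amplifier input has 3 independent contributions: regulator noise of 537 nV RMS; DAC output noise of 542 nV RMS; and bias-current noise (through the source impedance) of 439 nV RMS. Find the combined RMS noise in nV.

Uncorrelated sources add in power (mean-square): V_tot = √(ΣV_i²)
V_tot = √[(5.37×10⁻⁷)² + (5.42×10⁻⁷)² + (4.39×10⁻⁷)²] = 8.80×10⁻⁷ V = 880 nV

880 nV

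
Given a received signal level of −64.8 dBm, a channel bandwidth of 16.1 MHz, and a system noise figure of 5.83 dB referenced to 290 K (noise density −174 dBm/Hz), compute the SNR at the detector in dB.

Noise floor: N = −174 + 10 log₁₀(B) + NF
10 log₁₀(1.61×10⁷) = 72.07 dB
N = −174 + 72.07 + 5.83 = −96.10 dBm
SNR = P_sig − N = −64.8 − (−96.10) = 31.30 dB → 31.3 dB

31.3 dB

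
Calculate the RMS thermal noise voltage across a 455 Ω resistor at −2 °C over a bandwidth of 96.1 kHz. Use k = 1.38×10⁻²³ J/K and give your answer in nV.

809 nV

T = −2 °C + 273.15 = 271.15 K
V_n = √(4kTRB)
4kTRB = 4 × 1.38×10⁻²³ × 271.15 × 4.55×10² × 9.61×10⁴ = 6.54×10⁻¹³ V²
V_n = √(6.54×10⁻¹³) = 8.09×10⁻⁷ V = 809 nV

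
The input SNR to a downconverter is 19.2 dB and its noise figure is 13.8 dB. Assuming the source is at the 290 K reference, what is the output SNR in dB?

By definition F = SNR_in/SNR_out, so in dB: SNR_out = SNR_in − NF
SNR_out = 19.2 − 13.8 = 5.4 dB

5.4 dB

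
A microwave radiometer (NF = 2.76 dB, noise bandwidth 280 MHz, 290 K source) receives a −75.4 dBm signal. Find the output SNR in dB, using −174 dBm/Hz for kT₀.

11.4 dB

Noise floor: N = −174 + 10 log₁₀(B) + NF
10 log₁₀(2.80×10⁸) = 84.47 dB
N = −174 + 84.47 + 2.76 = −86.77 dBm
SNR = P_sig − N = −75.4 − (−86.77) = 11.37 dB → 11.4 dB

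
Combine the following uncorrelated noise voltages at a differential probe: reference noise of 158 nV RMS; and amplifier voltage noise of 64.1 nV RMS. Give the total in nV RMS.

171 nV

Uncorrelated sources add in power (mean-square): V_tot = √(ΣV_i²)
V_tot = √[(1.58×10⁻⁷)² + (6.41×10⁻⁸)²] = 1.71×10⁻⁷ V = 171 nV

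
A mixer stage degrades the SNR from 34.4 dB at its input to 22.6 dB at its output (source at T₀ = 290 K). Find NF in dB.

11.8 dB

NF (dB) = SNR_in(dB) − SNR_out(dB) when the source is at T₀
NF = 34.4 − 22.6 = 11.8 dB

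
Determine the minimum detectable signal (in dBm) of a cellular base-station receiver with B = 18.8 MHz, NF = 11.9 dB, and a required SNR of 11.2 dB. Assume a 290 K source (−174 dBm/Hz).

−78.2 dBm

Sensitivity = −174 + 10 log₁₀(B) + NF + SNR_min
= −174 + 72.74 + 11.9 + 11.2
= −78.16 dBm → −78.2 dBm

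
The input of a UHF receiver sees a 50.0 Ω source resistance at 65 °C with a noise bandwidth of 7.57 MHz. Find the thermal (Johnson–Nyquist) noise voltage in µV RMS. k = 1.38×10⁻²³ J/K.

T = 65 °C + 273.15 = 338.15 K
V_n = √(4kTRB)
4kTRB = 4 × 1.38×10⁻²³ × 338.15 × 5.00×10¹ × 7.57×10⁶ = 7.07×10⁻¹² V²
V_n = √(7.07×10⁻¹²) = 2.66×10⁻⁶ V = 2.66 µV

2.66 µV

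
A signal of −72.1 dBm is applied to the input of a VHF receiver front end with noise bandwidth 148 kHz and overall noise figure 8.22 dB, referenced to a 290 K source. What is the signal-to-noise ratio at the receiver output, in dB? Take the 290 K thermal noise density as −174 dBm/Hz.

Noise floor: N = −174 + 10 log₁₀(B) + NF
10 log₁₀(1.48×10⁵) = 51.7 dB
N = −174 + 51.7 + 8.22 = −114.08 dBm
SNR = P_sig − N = −72.1 − (−114.08) = 41.98 dB → 42.0 dB

42.0 dB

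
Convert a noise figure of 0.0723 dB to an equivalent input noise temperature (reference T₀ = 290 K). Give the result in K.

4.87 K

F = 10^(0.0723/10) = 1.01679
T_e = (F − 1)·T₀ = (1.01679 − 1) × 290 = 4.87 K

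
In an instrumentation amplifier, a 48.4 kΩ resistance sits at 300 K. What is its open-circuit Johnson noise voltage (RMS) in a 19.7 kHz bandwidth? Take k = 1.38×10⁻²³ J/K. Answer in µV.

V_n = √(4kTRB)
4kTRB = 4 × 1.38×10⁻²³ × 300 × 4.84×10⁴ × 1.97×10⁴ = 1.58×10⁻¹¹ V²
V_n = √(1.58×10⁻¹¹) = 3.97×10⁻⁶ V = 3.97 µV

3.97 µV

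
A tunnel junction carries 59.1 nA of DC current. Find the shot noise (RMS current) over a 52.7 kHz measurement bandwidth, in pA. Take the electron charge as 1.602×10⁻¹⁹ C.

31.6 pA

I_n = √(2qI·B)
2qI·B = 2 × 1.602×10⁻¹⁹ × 5.91×10⁻⁸ × 5.27×10⁴ = 9.98×10⁻²² A²
I_n = √(9.98×10⁻²²) = 3.16×10⁻¹¹ A = 31.6 pA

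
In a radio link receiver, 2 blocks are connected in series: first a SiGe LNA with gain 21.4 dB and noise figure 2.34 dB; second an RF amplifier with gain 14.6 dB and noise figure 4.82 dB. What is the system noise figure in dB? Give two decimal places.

2.38 dB

Convert to linear (a loss of L dB is a gain of −L dB): F_i = 10^(NF_i/10), G_i = 10^(G_i,dB/10)
  Stage 1: F_1 = 10^(2.34/10) = 1.714, G_1 = 10^(21.4/10) = 138.0
  Stage 2: F_2 = 10^(4.82/10) = 3.034, G_2 = 10^(14.6/10) = 28.84
Friis cascade:
  F = 1.714 + (3.034 − 1)/138.0 = 1.729
NF = 10 log₁₀(1.729) = 2.38 dB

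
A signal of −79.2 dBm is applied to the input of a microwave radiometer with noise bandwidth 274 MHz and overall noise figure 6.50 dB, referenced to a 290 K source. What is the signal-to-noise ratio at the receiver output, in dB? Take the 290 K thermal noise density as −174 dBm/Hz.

3.9 dB

Noise floor: N = −174 + 10 log₁₀(B) + NF
10 log₁₀(2.74×10⁸) = 84.38 dB
N = −174 + 84.38 + 6.50 = −83.12 dBm
SNR = P_sig − N = −79.2 − (−83.12) = 3.92 dB → 3.9 dB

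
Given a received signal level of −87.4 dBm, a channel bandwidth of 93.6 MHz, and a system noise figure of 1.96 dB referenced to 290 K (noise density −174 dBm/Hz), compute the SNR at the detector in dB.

4.9 dB

Noise floor: N = −174 + 10 log₁₀(B) + NF
10 log₁₀(9.36×10⁷) = 79.71 dB
N = −174 + 79.71 + 1.96 = −92.33 dBm
SNR = P_sig − N = −87.4 − (−92.33) = 4.93 dB → 4.9 dB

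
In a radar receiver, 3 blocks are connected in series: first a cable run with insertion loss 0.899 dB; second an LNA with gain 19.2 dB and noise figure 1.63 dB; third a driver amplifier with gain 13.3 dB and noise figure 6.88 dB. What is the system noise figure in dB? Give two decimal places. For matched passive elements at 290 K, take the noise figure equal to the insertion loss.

Convert to linear (a loss of L dB is a gain of −L dB): F_i = 10^(NF_i/10), G_i = 10^(G_i,dB/10)
  Stage 1: F_1 = 10^(0.899/10) = 1.230, G_1 = 10^(−0.899/10) = 0.8130
  Stage 2: F_2 = 10^(1.63/10) = 1.455, G_2 = 10^(19.2/10) = 83.18
  Stage 3: F_3 = 10^(6.88/10) = 4.875, G_3 = 10^(13.3/10) = 21.38
Friis cascade:
  F = 1.230 + (1.455 − 1)/0.8130 + (4.875 − 1)/67.62 = 1.848
NF = 10 log₁₀(1.848) = 2.67 dB

2.67 dB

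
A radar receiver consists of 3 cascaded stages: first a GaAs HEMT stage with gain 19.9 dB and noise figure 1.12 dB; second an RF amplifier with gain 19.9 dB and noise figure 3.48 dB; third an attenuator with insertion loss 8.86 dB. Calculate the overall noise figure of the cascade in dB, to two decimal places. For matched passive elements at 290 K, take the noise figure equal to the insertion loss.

1.16 dB

Convert to linear (a loss of L dB is a gain of −L dB): F_i = 10^(NF_i/10), G_i = 10^(G_i,dB/10)
  Stage 1: F_1 = 10^(1.12/10) = 1.294, G_1 = 10^(19.9/10) = 97.72
  Stage 2: F_2 = 10^(3.48/10) = 2.228, G_2 = 10^(19.9/10) = 97.72
  Stage 3: F_3 = 10^(8.86/10) = 7.691, G_3 = 10^(−8.86/10) = 0.1300
Friis cascade:
  F = 1.294 + (2.228 − 1)/97.72 + (7.691 − 1)/9550 = 1.307
NF = 10 log₁₀(1.307) = 1.16 dB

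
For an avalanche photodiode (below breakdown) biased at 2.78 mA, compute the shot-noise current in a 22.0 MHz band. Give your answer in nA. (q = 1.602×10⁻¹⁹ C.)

I_n = √(2qI·B)
2qI·B = 2 × 1.602×10⁻¹⁹ × 2.78×10⁻³ × 2.20×10⁷ = 1.96×10⁻¹⁴ A²
I_n = √(1.96×10⁻¹⁴) = 1.40×10⁻⁷ A = 140 nA

140 nA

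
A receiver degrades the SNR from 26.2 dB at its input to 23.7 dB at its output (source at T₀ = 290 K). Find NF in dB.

2.5 dB

NF (dB) = SNR_in(dB) − SNR_out(dB) when the source is at T₀
NF = 26.2 − 23.7 = 2.5 dB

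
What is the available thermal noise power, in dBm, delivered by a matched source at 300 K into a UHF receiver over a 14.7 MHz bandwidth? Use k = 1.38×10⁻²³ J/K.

P_n = kTB = 1.38×10⁻²³ × 300 × 1.47×10⁷ = 6.09×10⁻¹⁴ W
In dBm: 10 log₁₀(6.09×10⁻¹⁴ / 10⁻³) = −102.2 dBm

−102.2 dBm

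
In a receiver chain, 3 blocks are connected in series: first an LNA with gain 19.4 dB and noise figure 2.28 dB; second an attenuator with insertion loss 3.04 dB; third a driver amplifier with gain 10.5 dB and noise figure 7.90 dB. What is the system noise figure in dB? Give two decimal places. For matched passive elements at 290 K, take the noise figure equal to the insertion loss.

Convert to linear (a loss of L dB is a gain of −L dB): F_i = 10^(NF_i/10), G_i = 10^(G_i,dB/10)
  Stage 1: F_1 = 10^(2.28/10) = 1.690, G_1 = 10^(19.4/10) = 87.10
  Stage 2: F_2 = 10^(3.04/10) = 2.014, G_2 = 10^(−3.04/10) = 0.4966
  Stage 3: F_3 = 10^(7.90/10) = 6.166, G_3 = 10^(10.5/10) = 11.22
Friis cascade:
  F = 1.690 + (2.014 − 1)/87.10 + (6.166 − 1)/43.25 = 1.822
NF = 10 log₁₀(1.822) = 2.60 dB

2.60 dB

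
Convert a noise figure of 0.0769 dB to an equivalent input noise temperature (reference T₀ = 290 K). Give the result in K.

F = 10^(0.0769/10) = 1.01786
T_e = (F − 1)·T₀ = (1.01786 − 1) × 290 = 5.18 K

5.18 K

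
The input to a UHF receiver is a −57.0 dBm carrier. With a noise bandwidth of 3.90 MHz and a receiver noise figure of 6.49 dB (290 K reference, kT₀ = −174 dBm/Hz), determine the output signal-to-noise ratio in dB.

Noise floor: N = −174 + 10 log₁₀(B) + NF
10 log₁₀(3.90×10⁶) = 65.91 dB
N = −174 + 65.91 + 6.49 = −101.60 dBm
SNR = P_sig − N = −57.0 − (−101.60) = 44.60 dB → 44.6 dB

44.6 dB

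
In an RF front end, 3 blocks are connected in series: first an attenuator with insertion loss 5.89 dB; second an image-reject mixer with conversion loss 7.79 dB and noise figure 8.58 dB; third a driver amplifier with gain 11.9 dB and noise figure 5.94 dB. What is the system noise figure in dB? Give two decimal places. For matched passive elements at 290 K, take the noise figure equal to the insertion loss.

19.84 dB

Convert to linear (a loss of L dB is a gain of −L dB): F_i = 10^(NF_i/10), G_i = 10^(G_i,dB/10)
  Stage 1: F_1 = 10^(5.89/10) = 3.882, G_1 = 10^(−5.89/10) = 0.2576
  Stage 2: F_2 = 10^(8.58/10) = 7.211, G_2 = 10^(−7.79/10) = 0.1663
  Stage 3: F_3 = 10^(5.94/10) = 3.926, G_3 = 10^(11.9/10) = 15.49
Friis cascade:
  F = 3.882 + (7.211 − 1)/0.2576 + (3.926 − 1)/0.04285 = 96.28
NF = 10 log₁₀(96.28) = 19.84 dB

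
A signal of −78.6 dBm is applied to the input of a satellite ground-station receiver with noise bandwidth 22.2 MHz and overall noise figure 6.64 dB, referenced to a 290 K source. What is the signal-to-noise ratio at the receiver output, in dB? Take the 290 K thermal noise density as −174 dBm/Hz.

Noise floor: N = −174 + 10 log₁₀(B) + NF
10 log₁₀(2.22×10⁷) = 73.46 dB
N = −174 + 73.46 + 6.64 = −93.90 dBm
SNR = P_sig − N = −78.6 − (−93.90) = 15.30 dB → 15.3 dB

15.3 dB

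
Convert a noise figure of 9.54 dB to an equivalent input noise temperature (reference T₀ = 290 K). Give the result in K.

F = 10^(9.54/10) = 8.99498
T_e = (F − 1)·T₀ = (8.99498 − 1) × 290 = 2319 K

2319 K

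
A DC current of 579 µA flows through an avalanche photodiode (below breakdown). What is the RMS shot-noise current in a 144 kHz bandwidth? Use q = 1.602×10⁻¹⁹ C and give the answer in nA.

I_n = √(2qI·B)
2qI·B = 2 × 1.602×10⁻¹⁹ × 5.79×10⁻⁴ × 1.44×10⁵ = 2.67×10⁻¹⁷ A²
I_n = √(2.67×10⁻¹⁷) = 5.17×10⁻⁹ A = 5.17 nA

5.17 nA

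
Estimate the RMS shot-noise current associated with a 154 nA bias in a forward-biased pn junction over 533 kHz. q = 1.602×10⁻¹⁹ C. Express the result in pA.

I_n = √(2qI·B)
2qI·B = 2 × 1.602×10⁻¹⁹ × 1.54×10⁻⁷ × 5.33×10⁵ = 2.63×10⁻²⁰ A²
I_n = √(2.63×10⁻²⁰) = 1.62×10⁻¹⁰ A = 162 pA

162 pA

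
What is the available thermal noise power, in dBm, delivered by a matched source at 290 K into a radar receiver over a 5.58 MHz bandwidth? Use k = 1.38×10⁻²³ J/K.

−106.5 dBm

P_n = kTB = 1.38×10⁻²³ × 290 × 5.58×10⁶ = 2.23×10⁻¹⁴ W
In dBm: 10 log₁₀(2.23×10⁻¹⁴ / 10⁻³) = −106.5 dBm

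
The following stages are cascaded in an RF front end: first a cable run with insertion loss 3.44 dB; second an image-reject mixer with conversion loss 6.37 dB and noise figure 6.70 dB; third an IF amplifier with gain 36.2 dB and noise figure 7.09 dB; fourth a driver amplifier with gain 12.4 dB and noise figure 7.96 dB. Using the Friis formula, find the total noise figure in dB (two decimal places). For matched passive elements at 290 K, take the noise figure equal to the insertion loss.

16.97 dB

Convert to linear (a loss of L dB is a gain of −L dB): F_i = 10^(NF_i/10), G_i = 10^(G_i,dB/10)
  Stage 1: F_1 = 10^(3.44/10) = 2.208, G_1 = 10^(−3.44/10) = 0.4529
  Stage 2: F_2 = 10^(6.70/10) = 4.677, G_2 = 10^(−6.37/10) = 0.2307
  Stage 3: F_3 = 10^(7.09/10) = 5.117, G_3 = 10^(36.2/10) = 4169
  Stage 4: F_4 = 10^(7.96/10) = 6.252, G_4 = 10^(12.4/10) = 17.38
Friis cascade:
  F = 2.208 + (4.677 − 1)/0.4529 + (5.117 − 1)/0.1045 + (6.252 − 1)/435.5 = 49.75
NF = 10 log₁₀(49.75) = 16.97 dB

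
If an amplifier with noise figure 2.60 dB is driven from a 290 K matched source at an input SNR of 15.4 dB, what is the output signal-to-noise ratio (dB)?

12.80 dB

By definition F = SNR_in/SNR_out, so in dB: SNR_out = SNR_in − NF
SNR_out = 15.4 − 2.60 = 12.80 dB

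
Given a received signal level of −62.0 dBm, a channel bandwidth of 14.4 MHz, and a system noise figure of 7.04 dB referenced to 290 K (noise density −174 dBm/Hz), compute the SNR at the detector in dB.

Noise floor: N = −174 + 10 log₁₀(B) + NF
10 log₁₀(1.44×10⁷) = 71.58 dB
N = −174 + 71.58 + 7.04 = −95.38 dBm
SNR = P_sig − N = −62.0 − (−95.38) = 33.38 dB → 33.4 dB

33.4 dB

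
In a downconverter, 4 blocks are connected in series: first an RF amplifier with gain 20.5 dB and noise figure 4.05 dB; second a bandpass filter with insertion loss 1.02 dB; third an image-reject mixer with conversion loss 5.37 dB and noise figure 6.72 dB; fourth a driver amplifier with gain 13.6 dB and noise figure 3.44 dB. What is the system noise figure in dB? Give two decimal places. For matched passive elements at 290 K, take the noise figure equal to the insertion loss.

Convert to linear (a loss of L dB is a gain of −L dB): F_i = 10^(NF_i/10), G_i = 10^(G_i,dB/10)
  Stage 1: F_1 = 10^(4.05/10) = 2.541, G_1 = 10^(20.5/10) = 112.2
  Stage 2: F_2 = 10^(1.02/10) = 1.265, G_2 = 10^(−1.02/10) = 0.7907
  Stage 3: F_3 = 10^(6.72/10) = 4.699, G_3 = 10^(−5.37/10) = 0.2904
  Stage 4: F_4 = 10^(3.44/10) = 2.208, G_4 = 10^(13.6/10) = 22.91
Friis cascade:
  F = 2.541 + (1.265 − 1)/112.2 + (4.699 − 1)/88.72 + (2.208 − 1)/25.76 = 2.632
NF = 10 log₁₀(2.632) = 4.20 dB

4.20 dB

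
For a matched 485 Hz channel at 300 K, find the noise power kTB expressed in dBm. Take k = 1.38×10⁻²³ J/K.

−147.0 dBm

P_n = kTB = 1.38×10⁻²³ × 300 × 4.85×10² = 2.01×10⁻¹⁸ W
In dBm: 10 log₁₀(2.01×10⁻¹⁸ / 10⁻³) = −147.0 dBm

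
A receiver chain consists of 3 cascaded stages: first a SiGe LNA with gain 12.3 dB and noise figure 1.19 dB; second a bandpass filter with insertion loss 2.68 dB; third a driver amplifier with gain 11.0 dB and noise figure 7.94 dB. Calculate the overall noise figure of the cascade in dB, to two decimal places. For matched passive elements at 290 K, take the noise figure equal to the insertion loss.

2.87 dB

Convert to linear (a loss of L dB is a gain of −L dB): F_i = 10^(NF_i/10), G_i = 10^(G_i,dB/10)
  Stage 1: F_1 = 10^(1.19/10) = 1.315, G_1 = 10^(12.3/10) = 16.98
  Stage 2: F_2 = 10^(2.68/10) = 1.854, G_2 = 10^(−2.68/10) = 0.5395
  Stage 3: F_3 = 10^(7.94/10) = 6.223, G_3 = 10^(11.0/10) = 12.59
Friis cascade:
  F = 1.315 + (1.854 − 1)/16.98 + (6.223 − 1)/9.162 = 1.936
NF = 10 log₁₀(1.936) = 2.87 dB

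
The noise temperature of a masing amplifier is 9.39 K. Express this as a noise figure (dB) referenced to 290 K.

0.138 dB

F = 1 + T_e/T₀ = 1 + 9.39/290 = 1.03238
NF = 10 log₁₀(1.03238) = 0.138 dB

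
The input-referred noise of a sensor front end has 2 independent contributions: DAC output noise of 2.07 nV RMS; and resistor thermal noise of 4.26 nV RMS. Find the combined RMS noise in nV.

4.74 nV

Uncorrelated sources add in power (mean-square): V_tot = √(ΣV_i²)
V_tot = √[(2.07×10⁻⁹)² + (4.26×10⁻⁹)²] = 4.74×10⁻⁹ V = 4.74 nV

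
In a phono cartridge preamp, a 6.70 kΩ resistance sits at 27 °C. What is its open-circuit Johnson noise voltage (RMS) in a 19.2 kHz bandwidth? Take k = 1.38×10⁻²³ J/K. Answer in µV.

T = 27 °C + 273.15 = 300.15 K
V_n = √(4kTRB)
4kTRB = 4 × 1.38×10⁻²³ × 300.15 × 6.70×10³ × 1.92×10⁴ = 2.13×10⁻¹² V²
V_n = √(2.13×10⁻¹²) = 1.46×10⁻⁶ V = 1.46 µV

1.46 µV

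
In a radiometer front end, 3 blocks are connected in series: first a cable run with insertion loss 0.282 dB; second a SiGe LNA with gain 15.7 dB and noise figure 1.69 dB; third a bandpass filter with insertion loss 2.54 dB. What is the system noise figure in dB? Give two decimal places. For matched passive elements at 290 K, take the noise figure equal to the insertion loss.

2.03 dB

Convert to linear (a loss of L dB is a gain of −L dB): F_i = 10^(NF_i/10), G_i = 10^(G_i,dB/10)
  Stage 1: F_1 = 10^(0.282/10) = 1.067, G_1 = 10^(−0.282/10) = 0.9371
  Stage 2: F_2 = 10^(1.69/10) = 1.476, G_2 = 10^(15.7/10) = 37.15
  Stage 3: F_3 = 10^(2.54/10) = 1.795, G_3 = 10^(−2.54/10) = 0.5572
Friis cascade:
  F = 1.067 + (1.476 − 1)/0.9371 + (1.795 − 1)/34.82 = 1.598
NF = 10 log₁₀(1.598) = 2.03 dB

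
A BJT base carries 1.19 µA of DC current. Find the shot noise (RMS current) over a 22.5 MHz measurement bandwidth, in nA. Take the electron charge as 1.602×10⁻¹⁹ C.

2.93 nA

I_n = √(2qI·B)
2qI·B = 2 × 1.602×10⁻¹⁹ × 1.19×10⁻⁶ × 2.25×10⁷ = 8.58×10⁻¹⁸ A²
I_n = √(8.58×10⁻¹⁸) = 2.93×10⁻⁹ A = 2.93 nA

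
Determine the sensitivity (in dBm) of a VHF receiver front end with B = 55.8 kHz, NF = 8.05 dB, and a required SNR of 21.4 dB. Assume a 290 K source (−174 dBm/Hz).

Sensitivity = −174 + 10 log₁₀(B) + NF + SNR_min
= −174 + 47.47 + 8.05 + 21.4
= −97.08 dBm → −97.1 dBm

−97.1 dBm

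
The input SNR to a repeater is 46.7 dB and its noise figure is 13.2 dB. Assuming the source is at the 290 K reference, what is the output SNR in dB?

33.5 dB

By definition F = SNR_in/SNR_out, so in dB: SNR_out = SNR_in − NF
SNR_out = 46.7 − 13.2 = 33.5 dB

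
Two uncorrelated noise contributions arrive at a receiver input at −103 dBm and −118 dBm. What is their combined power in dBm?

−102.9 dBm

Convert to linear, add, convert back:
P₁ = 5.01×10⁻¹⁴ W, P₂ = 1.58×10⁻¹⁵ W
P_tot = 5.17×10⁻¹⁴ W → 10 log₁₀(P_tot / 10⁻³) = −102.9 dBm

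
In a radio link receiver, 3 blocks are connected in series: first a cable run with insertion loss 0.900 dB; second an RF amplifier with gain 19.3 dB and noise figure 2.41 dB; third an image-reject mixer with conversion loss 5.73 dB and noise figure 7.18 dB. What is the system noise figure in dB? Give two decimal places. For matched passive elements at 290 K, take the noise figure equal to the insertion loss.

Convert to linear (a loss of L dB is a gain of −L dB): F_i = 10^(NF_i/10), G_i = 10^(G_i,dB/10)
  Stage 1: F_1 = 10^(0.900/10) = 1.230, G_1 = 10^(−0.900/10) = 0.8128
  Stage 2: F_2 = 10^(2.41/10) = 1.742, G_2 = 10^(19.3/10) = 85.11
  Stage 3: F_3 = 10^(7.18/10) = 5.224, G_3 = 10^(−5.73/10) = 0.2673
Friis cascade:
  F = 1.230 + (1.742 − 1)/0.8128 + (5.224 − 1)/69.18 = 2.204
NF = 10 log₁₀(2.204) = 3.43 dB

3.43 dB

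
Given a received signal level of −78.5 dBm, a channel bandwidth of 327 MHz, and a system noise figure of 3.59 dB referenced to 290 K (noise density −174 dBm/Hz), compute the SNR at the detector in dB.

Noise floor: N = −174 + 10 log₁₀(B) + NF
10 log₁₀(3.27×10⁸) = 85.15 dB
N = −174 + 85.15 + 3.59 = −85.26 dBm
SNR = P_sig − N = −78.5 − (−85.26) = 6.76 dB → 6.8 dB

6.8 dB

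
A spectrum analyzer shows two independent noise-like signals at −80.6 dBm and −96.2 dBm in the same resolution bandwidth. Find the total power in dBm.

Convert to linear, add, convert back:
P₁ = 8.71×10⁻¹² W, P₂ = 2.40×10⁻¹³ W
P_tot = 8.95×10⁻¹² W → 10 log₁₀(P_tot / 10⁻³) = −80.5 dBm

−80.5 dBm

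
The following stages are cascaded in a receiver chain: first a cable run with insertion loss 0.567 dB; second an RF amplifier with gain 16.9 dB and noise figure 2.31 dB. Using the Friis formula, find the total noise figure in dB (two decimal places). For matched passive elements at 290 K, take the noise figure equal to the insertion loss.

Convert to linear (a loss of L dB is a gain of −L dB): F_i = 10^(NF_i/10), G_i = 10^(G_i,dB/10)
  Stage 1: F_1 = 10^(0.567/10) = 1.139, G_1 = 10^(−0.567/10) = 0.8776
  Stage 2: F_2 = 10^(2.31/10) = 1.702, G_2 = 10^(16.9/10) = 48.98
Friis cascade:
  F = 1.139 + (1.702 − 1)/0.8776 = 1.940
NF = 10 log₁₀(1.940) = 2.88 dB

2.88 dB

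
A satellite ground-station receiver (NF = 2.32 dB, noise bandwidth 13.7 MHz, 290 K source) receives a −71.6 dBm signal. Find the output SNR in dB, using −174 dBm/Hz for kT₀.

28.7 dB

Noise floor: N = −174 + 10 log₁₀(B) + NF
10 log₁₀(1.37×10⁷) = 71.37 dB
N = −174 + 71.37 + 2.32 = −100.31 dBm
SNR = P_sig − N = −71.6 − (−100.31) = 28.71 dB → 28.7 dB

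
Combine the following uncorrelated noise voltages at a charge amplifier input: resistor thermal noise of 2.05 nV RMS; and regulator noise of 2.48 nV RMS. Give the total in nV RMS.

Uncorrelated sources add in power (mean-square): V_tot = √(ΣV_i²)
V_tot = √[(2.05×10⁻⁹)² + (2.48×10⁻⁹)²] = 3.22×10⁻⁹ V = 3.22 nV

3.22 nV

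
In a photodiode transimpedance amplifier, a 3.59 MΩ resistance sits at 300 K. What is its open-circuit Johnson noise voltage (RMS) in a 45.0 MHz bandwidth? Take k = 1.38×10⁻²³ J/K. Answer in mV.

V_n = √(4kTRB)
4kTRB = 4 × 1.38×10⁻²³ × 300 × 3.59×10⁶ × 4.50×10⁷ = 2.68×10⁻⁶ V²
V_n = √(2.68×10⁻⁶) = 1.64×10⁻³ V = 1.64 mV

1.64 mV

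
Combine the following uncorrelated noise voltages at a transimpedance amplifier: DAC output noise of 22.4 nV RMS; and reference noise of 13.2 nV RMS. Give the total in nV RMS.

Uncorrelated sources add in power (mean-square): V_tot = √(ΣV_i²)
V_tot = √[(2.24×10⁻⁸)² + (1.32×10⁻⁸)²] = 2.60×10⁻⁸ V = 26.0 nV

26.0 nV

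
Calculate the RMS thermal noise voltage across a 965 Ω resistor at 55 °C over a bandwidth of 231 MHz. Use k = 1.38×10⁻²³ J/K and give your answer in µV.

T = 55 °C + 273.15 = 328.15 K
V_n = √(4kTRB)
4kTRB = 4 × 1.38×10⁻²³ × 328.15 × 9.65×10² × 2.31×10⁸ = 4.04×10⁻⁹ V²
V_n = √(4.04×10⁻⁹) = 6.35×10⁻⁵ V = 63.5 µV

63.5 µV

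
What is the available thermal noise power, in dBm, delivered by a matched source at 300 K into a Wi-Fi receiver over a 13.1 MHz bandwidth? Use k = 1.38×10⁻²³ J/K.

P_n = kTB = 1.38×10⁻²³ × 300 × 1.31×10⁷ = 5.42×10⁻¹⁴ W
In dBm: 10 log₁₀(5.42×10⁻¹⁴ / 10⁻³) = −102.7 dBm

−102.7 dBm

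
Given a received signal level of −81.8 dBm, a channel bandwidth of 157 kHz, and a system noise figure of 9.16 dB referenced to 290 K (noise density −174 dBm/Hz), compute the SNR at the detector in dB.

31.1 dB

Noise floor: N = −174 + 10 log₁₀(B) + NF
10 log₁₀(1.57×10⁵) = 51.96 dB
N = −174 + 51.96 + 9.16 = −112.88 dBm
SNR = P_sig − N = −81.8 − (−112.88) = 31.08 dB → 31.1 dB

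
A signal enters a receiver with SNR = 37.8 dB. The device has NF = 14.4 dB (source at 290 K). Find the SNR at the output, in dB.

By definition F = SNR_in/SNR_out, so in dB: SNR_out = SNR_in − NF
SNR_out = 37.8 − 14.4 = 23.4 dB

23.4 dB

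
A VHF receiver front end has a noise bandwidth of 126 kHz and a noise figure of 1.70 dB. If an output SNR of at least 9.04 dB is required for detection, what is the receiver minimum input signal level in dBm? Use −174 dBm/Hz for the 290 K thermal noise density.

−112.3 dBm

Sensitivity = −174 + 10 log₁₀(B) + NF + SNR_min
= −174 + 51 + 1.70 + 9.04
= −112.26 dBm → −112.3 dBm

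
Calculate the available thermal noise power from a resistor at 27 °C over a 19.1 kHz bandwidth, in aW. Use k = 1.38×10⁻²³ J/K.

T = 27 °C + 273.15 = 300.15 K
P_n = kTB = 1.38×10⁻²³ × 300.15 × 1.91×10⁴ = 7.91×10⁻¹⁷ W = 79.1 aW

79.1 aW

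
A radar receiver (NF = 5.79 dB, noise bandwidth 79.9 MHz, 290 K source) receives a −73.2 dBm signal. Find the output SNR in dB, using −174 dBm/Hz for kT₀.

Noise floor: N = −174 + 10 log₁₀(B) + NF
10 log₁₀(7.99×10⁷) = 79.03 dB
N = −174 + 79.03 + 5.79 = −89.18 dBm
SNR = P_sig − N = −73.2 − (−89.18) = 15.98 dB → 16.0 dB

16.0 dB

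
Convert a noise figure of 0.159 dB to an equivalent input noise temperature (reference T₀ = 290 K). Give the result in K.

F = 10^(0.159/10) = 1.03729
T_e = (F − 1)·T₀ = (1.03729 − 1) × 290 = 10.8 K

10.8 K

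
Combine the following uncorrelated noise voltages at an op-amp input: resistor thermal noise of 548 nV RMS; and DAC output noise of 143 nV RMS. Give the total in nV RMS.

566 nV

Uncorrelated sources add in power (mean-square): V_tot = √(ΣV_i²)
V_tot = √[(5.48×10⁻⁷)² + (1.43×10⁻⁷)²] = 5.66×10⁻⁷ V = 566 nV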